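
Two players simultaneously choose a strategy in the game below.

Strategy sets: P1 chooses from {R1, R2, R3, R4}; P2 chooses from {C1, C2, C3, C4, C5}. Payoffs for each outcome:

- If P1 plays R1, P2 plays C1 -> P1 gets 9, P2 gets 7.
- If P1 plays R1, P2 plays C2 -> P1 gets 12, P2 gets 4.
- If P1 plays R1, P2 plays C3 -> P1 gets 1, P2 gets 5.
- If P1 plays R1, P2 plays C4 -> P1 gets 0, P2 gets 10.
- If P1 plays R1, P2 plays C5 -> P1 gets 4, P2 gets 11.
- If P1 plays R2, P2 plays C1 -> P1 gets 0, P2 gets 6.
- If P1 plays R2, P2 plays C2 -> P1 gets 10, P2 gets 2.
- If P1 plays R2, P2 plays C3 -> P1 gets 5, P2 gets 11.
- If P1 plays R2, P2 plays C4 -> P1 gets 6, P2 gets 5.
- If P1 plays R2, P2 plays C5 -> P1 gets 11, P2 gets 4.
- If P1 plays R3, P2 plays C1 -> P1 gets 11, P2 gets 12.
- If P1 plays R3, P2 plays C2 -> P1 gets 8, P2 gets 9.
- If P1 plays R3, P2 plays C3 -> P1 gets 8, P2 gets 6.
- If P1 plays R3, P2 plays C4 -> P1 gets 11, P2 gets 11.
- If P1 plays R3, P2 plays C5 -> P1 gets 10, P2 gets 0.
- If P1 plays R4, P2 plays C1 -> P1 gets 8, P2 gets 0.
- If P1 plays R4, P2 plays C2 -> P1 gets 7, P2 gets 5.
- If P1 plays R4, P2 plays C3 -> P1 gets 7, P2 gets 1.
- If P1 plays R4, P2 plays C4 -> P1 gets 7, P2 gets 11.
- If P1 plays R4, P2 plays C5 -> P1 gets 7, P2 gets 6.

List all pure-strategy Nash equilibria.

Pure NE: (R3, C1)

P1 against C1: payoffs 9, 0, 11, 8 → best response R3.
P1 against C2: payoffs 12, 10, 8, 7 → best response R1.
P1 against C3: payoffs 1, 5, 8, 7 → best response R3.
P1 against C4: payoffs 0, 6, 11, 7 → best response R3.
P1 against C5: payoffs 4, 11, 10, 7 → best response R2.
P2 against R1: payoffs 7, 4, 5, 10, 11 → best response C5.
P2 against R2: payoffs 6, 2, 11, 5, 4 → best response C3.
P2 against R3: payoffs 12, 9, 6, 11, 0 → best response C1.
P2 against R4: payoffs 0, 5, 1, 11, 6 → best response C4.
Mutual best responses: (R3, C1).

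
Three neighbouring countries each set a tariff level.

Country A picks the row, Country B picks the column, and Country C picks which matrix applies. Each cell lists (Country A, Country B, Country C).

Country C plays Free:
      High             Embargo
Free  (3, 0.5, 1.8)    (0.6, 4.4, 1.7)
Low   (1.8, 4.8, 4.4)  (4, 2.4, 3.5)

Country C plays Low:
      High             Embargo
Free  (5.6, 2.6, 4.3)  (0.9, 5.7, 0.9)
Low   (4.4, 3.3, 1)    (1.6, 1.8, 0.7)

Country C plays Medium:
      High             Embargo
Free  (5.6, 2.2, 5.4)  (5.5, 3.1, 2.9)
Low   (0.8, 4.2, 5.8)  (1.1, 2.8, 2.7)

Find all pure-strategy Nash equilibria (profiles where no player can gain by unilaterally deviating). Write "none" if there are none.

Country A against (High, Free): payoffs 3, 1.8 → best response Free.
Country A against (High, Low): payoffs 5.6, 4.4 → best response Free.
Country A against (High, Medium): payoffs 5.6, 0.8 → best response Free.
Country A against (Embargo, Free): payoffs 0.6, 4 → best response Low.
Country A against (Embargo, Low): payoffs 0.9, 1.6 → best response Low.
Country A against (Embargo, Medium): payoffs 5.5, 1.1 → best response Free.
Country B against (Free, Free): payoffs 0.5, 4.4 → best response Embargo.
Country B against (Free, Low): payoffs 2.6, 5.7 → best response Embargo.
Country B against (Free, Medium): payoffs 2.2, 3.1 → best response Embargo.
Country B against (Low, Free): payoffs 4.8, 2.4 → best response High.
Country B against (Low, Low): payoffs 3.3, 1.8 → best response High.
Country B against (Low, Medium): payoffs 4.2, 2.8 → best response High.
Country C against (Free, High): payoffs 1.8, 4.3, 5.4 → best response Medium.
Country C against (Free, Embargo): payoffs 1.7, 0.9, 2.9 → best response Medium.
Country C against (Low, High): payoffs 4.4, 1, 5.8 → best response Medium.
Country C against (Low, Embargo): payoffs 3.5, 0.7, 2.7 → best response Free.
Mutual best responses: (Free, Embargo, Medium).

Pure NE: (Free, Embargo, Medium)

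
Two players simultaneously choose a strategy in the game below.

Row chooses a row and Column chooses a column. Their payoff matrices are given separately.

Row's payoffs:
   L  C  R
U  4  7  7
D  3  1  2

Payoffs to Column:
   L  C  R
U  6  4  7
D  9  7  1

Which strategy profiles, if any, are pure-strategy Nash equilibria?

(U, L): Column can switch to R (6 → 7). Not NE.
(U, C): Column can switch to L (4 → 6). Not NE.
(U, R): Row gets 7, best alternative 2; Column gets 7, best alternative 6. No profitable deviation — NE.
(D, L): Row can switch to U (3 → 4). Not NE.
(D, C): Row can switch to U (1 → 7). Not NE.
(D, R): Row can switch to U (2 → 7). Not NE.

Pure NE: (U, R)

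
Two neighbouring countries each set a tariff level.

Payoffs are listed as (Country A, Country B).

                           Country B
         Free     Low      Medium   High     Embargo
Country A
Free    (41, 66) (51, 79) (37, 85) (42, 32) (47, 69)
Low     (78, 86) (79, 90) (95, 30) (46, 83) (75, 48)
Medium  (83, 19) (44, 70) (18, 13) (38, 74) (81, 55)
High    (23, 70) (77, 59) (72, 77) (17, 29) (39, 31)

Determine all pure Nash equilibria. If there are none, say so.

The unique pure-strategy Nash equilibrium is (Low, Low).

Mark each player's best response to every combination of opponents' strategies; a profile where every player is best-responding is a pure Nash equilibrium.
Country A against Free: payoffs 41, 78, 83, 23 → best response Medium.
Country A against Low: payoffs 51, 79, 44, 77 → best response Low.
Country A against Medium: payoffs 37, 95, 18, 72 → best response Low.
Country A against High: payoffs 42, 46, 38, 17 → best response Low.
Country A against Embargo: payoffs 47, 75, 81, 39 → best response Medium.
Country B against Free: payoffs 66, 79, 85, 32, 69 → best response Medium.
Country B against Low: payoffs 86, 90, 30, 83, 48 → best response Low.
Country B against Medium: payoffs 19, 70, 13, 74, 55 → best response High.
Country B against High: payoffs 70, 59, 77, 29, 31 → best response Medium.
Mutual best responses: (Low, Low).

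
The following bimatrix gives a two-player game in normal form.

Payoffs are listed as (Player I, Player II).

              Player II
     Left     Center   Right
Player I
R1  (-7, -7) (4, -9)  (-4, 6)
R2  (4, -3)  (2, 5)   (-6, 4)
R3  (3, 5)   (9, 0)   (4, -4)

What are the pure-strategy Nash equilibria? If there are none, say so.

Check each profile: it is a Nash equilibrium iff no player can strictly gain by switching unilaterally.
(R1, Left): Player I can switch to R2 (-7 → 4). Not NE.
(R1, Center): Player I can switch to R3 (4 → 9). Not NE.
(R1, Right): Player I can switch to R3 (-4 → 4). Not NE.
(R2, Left): Player II can switch to Center (-3 → 5). Not NE.
(R2, Center): Player I can switch to R1 (2 → 4). Not NE.
(R2, Right): Player I can switch to R1 (-6 → -4). Not NE.
(R3, Left): Player I can switch to R2 (3 → 4). Not NE.
(R3, Center): Player II can switch to Left (0 → 5). Not NE.
(R3, Right): Player II can switch to Left (-4 → 5). Not NE.

No pure-strategy Nash equilibrium.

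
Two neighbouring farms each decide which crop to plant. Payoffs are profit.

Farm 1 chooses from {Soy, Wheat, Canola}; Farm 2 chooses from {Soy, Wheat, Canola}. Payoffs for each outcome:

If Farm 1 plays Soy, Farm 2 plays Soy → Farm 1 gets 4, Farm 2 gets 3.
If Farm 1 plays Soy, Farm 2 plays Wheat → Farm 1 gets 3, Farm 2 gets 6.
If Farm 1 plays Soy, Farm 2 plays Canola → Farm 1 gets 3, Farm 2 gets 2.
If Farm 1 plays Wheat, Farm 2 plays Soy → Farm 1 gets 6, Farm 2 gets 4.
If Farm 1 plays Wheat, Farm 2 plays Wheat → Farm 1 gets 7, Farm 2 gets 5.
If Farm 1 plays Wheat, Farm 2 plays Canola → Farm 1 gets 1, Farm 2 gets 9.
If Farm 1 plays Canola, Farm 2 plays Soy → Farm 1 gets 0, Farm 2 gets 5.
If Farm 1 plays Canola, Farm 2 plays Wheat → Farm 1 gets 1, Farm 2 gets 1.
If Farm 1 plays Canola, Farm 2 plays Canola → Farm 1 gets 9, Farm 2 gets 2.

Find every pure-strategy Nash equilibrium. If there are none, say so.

There is no pure-strategy Nash equilibrium.

(Soy, Soy): Farm 1 can switch to Wheat (4 → 6). Not NE.
(Soy, Wheat): Farm 1 can switch to Wheat (3 → 7). Not NE.
(Soy, Canola): Farm 1 can switch to Canola (3 → 9). Not NE.
(Wheat, Soy): Farm 2 can switch to Wheat (4 → 5). Not NE.
(Wheat, Wheat): Farm 2 can switch to Canola (5 → 9). Not NE.
(Wheat, Canola): Farm 1 can switch to Soy (1 → 3). Not NE.
(Canola, Soy): Farm 1 can switch to Soy (0 → 4). Not NE.
(Canola, Wheat): Farm 1 can switch to Soy (1 → 3). Not NE.
(Canola, Canola): Farm 2 can switch to Soy (2 → 5). Not NE.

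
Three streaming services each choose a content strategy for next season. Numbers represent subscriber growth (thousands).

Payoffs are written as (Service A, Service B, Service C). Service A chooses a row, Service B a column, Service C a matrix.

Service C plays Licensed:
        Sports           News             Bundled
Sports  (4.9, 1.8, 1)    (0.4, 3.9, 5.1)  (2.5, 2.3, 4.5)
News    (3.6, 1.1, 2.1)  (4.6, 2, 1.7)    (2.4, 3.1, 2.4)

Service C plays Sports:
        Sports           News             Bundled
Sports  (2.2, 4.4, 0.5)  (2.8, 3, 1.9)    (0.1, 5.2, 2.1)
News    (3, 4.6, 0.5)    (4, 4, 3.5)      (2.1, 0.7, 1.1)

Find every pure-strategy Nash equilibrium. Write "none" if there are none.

Service A against (Sports, Licensed): payoffs 4.9, 3.6 → best response Sports.
Service A against (Sports, Sports): payoffs 2.2, 3 → best response News.
Service A against (News, Licensed): payoffs 0.4, 4.6 → best response News.
Service A against (News, Sports): payoffs 2.8, 4 → best response News.
Service A against (Bundled, Licensed): payoffs 2.5, 2.4 → best response Sports.
Service A against (Bundled, Sports): payoffs 0.1, 2.1 → best response News.
Service B against (Sports, Licensed): payoffs 1.8, 3.9, 2.3 → best response News.
Service B against (Sports, Sports): payoffs 4.4, 3, 5.2 → best response Bundled.
Service B against (News, Licensed): payoffs 1.1, 2, 3.1 → best response Bundled.
Service B against (News, Sports): payoffs 4.6, 4, 0.7 → best response Sports.
Service C against (Sports, Sports): payoffs 1, 0.5 → best response Licensed.
Service C against (Sports, News): payoffs 5.1, 1.9 → best response Licensed.
Service C against (Sports, Bundled): payoffs 4.5, 2.1 → best response Licensed.
Service C against (News, Sports): payoffs 2.1, 0.5 → best response Licensed.
Service C against (News, News): payoffs 1.7, 3.5 → best response Sports.
Service C against (News, Bundled): payoffs 2.4, 1.1 → best response Licensed.
No profile is a mutual best response for all players.

This game has no pure Nash equilibrium.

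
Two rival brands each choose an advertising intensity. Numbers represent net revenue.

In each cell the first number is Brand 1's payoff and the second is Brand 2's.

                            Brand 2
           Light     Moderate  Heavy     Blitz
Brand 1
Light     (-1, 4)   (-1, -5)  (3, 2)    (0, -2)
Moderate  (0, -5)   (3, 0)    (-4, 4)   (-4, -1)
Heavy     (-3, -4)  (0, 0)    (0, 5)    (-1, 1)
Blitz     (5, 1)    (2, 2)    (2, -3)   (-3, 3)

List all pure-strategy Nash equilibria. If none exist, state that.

No pure-strategy Nash equilibrium.

Check each profile: it is a Nash equilibrium iff no player can strictly gain by switching unilaterally.
(Light, Light): Brand 1 can switch to Moderate (-1 → 0). Not NE.
(Light, Moderate): Brand 1 can switch to Moderate (-1 → 3). Not NE.
(Light, Heavy): Brand 2 can switch to Light (2 → 4). Not NE.
(Light, Blitz): Brand 2 can switch to Light (-2 → 4). Not NE.
(Moderate, Light): Brand 1 can switch to Blitz (0 → 5). Not NE.
(Moderate, Moderate): Brand 2 can switch to Heavy (0 → 4). Not NE.
(The remaining 10 profiles each have a profitable deviation by the same check.)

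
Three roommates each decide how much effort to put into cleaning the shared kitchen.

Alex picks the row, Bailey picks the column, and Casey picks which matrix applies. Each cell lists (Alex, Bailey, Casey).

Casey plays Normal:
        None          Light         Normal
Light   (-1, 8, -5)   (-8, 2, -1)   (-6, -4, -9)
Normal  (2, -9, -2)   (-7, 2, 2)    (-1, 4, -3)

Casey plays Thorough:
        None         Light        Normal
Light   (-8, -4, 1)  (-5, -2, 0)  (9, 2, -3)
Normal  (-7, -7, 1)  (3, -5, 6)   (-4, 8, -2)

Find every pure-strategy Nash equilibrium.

(Light, Normal, Thorough)

Alex against (None, Normal): payoffs -1, 2 → best response Normal.
Alex against (None, Thorough): payoffs -8, -7 → best response Normal.
Alex against (Light, Normal): payoffs -8, -7 → best response Normal.
Alex against (Light, Thorough): payoffs -5, 3 → best response Normal.
Alex against (Normal, Normal): payoffs -6, -1 → best response Normal.
Alex against (Normal, Thorough): payoffs 9, -4 → best response Light.
Bailey against (Light, Normal): payoffs 8, 2, -4 → best response None.
Bailey against (Light, Thorough): payoffs -4, -2, 2 → best response Normal.
Bailey against (Normal, Normal): payoffs -9, 2, 4 → best response Normal.
Bailey against (Normal, Thorough): payoffs -7, -5, 8 → best response Normal.
Casey against (Light, None): payoffs -5, 1 → best response Thorough.
Casey against (Light, Light): payoffs -1, 0 → best response Thorough.
Casey against (Light, Normal): payoffs -9, -3 → best response Thorough.
Casey against (Normal, None): payoffs -2, 1 → best response Thorough.
Casey against (Normal, Light): payoffs 2, 6 → best response Thorough.
Casey against (Normal, Normal): payoffs -3, -2 → best response Thorough.
Mutual best responses: (Light, Normal, Thorough).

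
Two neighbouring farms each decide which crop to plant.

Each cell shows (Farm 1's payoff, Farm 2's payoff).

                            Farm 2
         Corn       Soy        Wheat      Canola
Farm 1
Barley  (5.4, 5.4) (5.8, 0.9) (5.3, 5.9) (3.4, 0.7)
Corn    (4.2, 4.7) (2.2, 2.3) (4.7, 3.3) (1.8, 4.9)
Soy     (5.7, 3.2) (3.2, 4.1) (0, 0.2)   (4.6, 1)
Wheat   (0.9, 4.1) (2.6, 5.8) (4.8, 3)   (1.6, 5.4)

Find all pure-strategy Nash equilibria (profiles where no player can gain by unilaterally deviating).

Farm 1 against Corn: payoffs 5.4, 4.2, 5.7, 0.9 → best response Soy.
Farm 1 against Soy: payoffs 5.8, 2.2, 3.2, 2.6 → best response Barley.
Farm 1 against Wheat: payoffs 5.3, 4.7, 0, 4.8 → best response Barley.
Farm 1 against Canola: payoffs 3.4, 1.8, 4.6, 1.6 → best response Soy.
Farm 2 against Barley: payoffs 5.4, 0.9, 5.9, 0.7 → best response Wheat.
Farm 2 against Corn: payoffs 4.7, 2.3, 3.3, 4.9 → best response Canola.
Farm 2 against Soy: payoffs 3.2, 4.1, 0.2, 1 → best response Soy.
Farm 2 against Wheat: payoffs 4.1, 5.8, 3, 5.4 → best response Soy.
Mutual best responses: (Barley, Wheat).

Pure NE: (Barley, Wheat)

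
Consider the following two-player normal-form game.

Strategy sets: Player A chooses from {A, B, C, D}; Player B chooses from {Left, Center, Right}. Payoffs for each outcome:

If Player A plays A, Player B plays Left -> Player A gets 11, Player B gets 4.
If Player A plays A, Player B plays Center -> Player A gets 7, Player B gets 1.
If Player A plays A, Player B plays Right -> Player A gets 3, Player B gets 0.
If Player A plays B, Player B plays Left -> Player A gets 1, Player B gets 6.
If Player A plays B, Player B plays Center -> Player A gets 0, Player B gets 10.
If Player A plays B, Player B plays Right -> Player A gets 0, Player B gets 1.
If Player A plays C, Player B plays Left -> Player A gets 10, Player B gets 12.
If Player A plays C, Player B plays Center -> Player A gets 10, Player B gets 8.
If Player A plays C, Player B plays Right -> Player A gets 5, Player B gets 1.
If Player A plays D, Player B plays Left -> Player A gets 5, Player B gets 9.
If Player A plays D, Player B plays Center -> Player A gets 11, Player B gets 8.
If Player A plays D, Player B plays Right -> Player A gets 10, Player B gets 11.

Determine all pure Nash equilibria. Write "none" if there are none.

Mark each player's best response to every combination of opponents' strategies; a profile where every player is best-responding is a pure Nash equilibrium.
Player A against Left: payoffs 11, 1, 10, 5 → best response A.
Player A against Center: payoffs 7, 0, 10, 11 → best response D.
Player A against Right: payoffs 3, 0, 5, 10 → best response D.
Player B against A: payoffs 4, 1, 0 → best response Left.
Player B against B: payoffs 6, 10, 1 → best response Center.
Player B against C: payoffs 12, 8, 1 → best response Left.
Player B against D: payoffs 9, 8, 11 → best response Right.
Mutual best responses: (A, Left); (D, Right).

(A, Left), (D, Right)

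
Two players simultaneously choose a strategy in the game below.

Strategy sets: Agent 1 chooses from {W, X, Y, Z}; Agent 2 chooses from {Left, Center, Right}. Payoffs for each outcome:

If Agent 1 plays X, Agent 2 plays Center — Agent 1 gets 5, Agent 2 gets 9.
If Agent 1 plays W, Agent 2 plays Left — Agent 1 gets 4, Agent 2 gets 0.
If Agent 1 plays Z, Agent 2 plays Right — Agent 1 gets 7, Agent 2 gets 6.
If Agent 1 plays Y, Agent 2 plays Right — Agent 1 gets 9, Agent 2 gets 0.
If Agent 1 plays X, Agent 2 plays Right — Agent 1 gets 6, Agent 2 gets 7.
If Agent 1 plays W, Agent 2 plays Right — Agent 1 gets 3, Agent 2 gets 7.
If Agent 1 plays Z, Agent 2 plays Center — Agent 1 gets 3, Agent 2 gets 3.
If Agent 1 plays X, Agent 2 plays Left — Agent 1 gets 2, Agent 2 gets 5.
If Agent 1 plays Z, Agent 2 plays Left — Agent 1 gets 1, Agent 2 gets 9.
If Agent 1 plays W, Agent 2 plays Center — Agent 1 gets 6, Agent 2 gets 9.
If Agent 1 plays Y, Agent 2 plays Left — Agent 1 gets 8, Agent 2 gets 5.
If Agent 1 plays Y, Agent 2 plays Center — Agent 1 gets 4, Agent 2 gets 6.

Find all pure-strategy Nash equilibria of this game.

(W, Left): Agent 1 can switch to Y (4 → 8). Not NE.
(W, Center): Agent 1 gets 6, best alternative 5; Agent 2 gets 9, best alternative 7. No profitable deviation — NE.
(W, Right): Agent 1 can switch to X (3 → 6). Not NE.
(X, Left): Agent 1 can switch to W (2 → 4). Not NE.
(X, Center): Agent 1 can switch to W (5 → 6). Not NE.
(X, Right): Agent 1 can switch to Y (6 → 9). Not NE.
(Y, Left): Agent 2 can switch to Center (5 → 6). Not NE.
(Y, Center): Agent 1 can switch to W (4 → 6). Not NE.
(Y, Right): Agent 2 can switch to Left (0 → 5). Not NE.
(Z, Left): Agent 1 can switch to W (1 → 4). Not NE.
(Z, Center): Agent 1 can switch to W (3 → 6). Not NE.
(Z, Right): Agent 1 can switch to Y (7 → 9). Not NE.

Pure NE: (W, Center)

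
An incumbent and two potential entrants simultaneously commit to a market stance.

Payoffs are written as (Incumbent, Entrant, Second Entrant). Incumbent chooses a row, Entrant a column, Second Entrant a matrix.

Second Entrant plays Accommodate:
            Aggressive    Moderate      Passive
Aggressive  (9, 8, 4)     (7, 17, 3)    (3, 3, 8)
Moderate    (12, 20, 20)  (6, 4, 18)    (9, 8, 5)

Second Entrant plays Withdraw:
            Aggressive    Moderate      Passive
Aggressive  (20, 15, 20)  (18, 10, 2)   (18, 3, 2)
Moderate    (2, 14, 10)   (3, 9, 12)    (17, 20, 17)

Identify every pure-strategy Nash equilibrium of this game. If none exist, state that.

Incumbent against (Aggressive, Accommodate): payoffs 9, 12 → best response Moderate.
Incumbent against (Aggressive, Withdraw): payoffs 20, 2 → best response Aggressive.
Incumbent against (Moderate, Accommodate): payoffs 7, 6 → best response Aggressive.
Incumbent against (Moderate, Withdraw): payoffs 18, 3 → best response Aggressive.
Incumbent against (Passive, Accommodate): payoffs 3, 9 → best response Moderate.
Incumbent against (Passive, Withdraw): payoffs 18, 17 → best response Aggressive.
Entrant against (Aggressive, Accommodate): payoffs 8, 17, 3 → best response Moderate.
Entrant against (Aggressive, Withdraw): payoffs 15, 10, 3 → best response Aggressive.
Entrant against (Moderate, Accommodate): payoffs 20, 4, 8 → best response Aggressive.
Entrant against (Moderate, Withdraw): payoffs 14, 9, 20 → best response Passive.
Second Entrant against (Aggressive, Aggressive): payoffs 4, 20 → best response Withdraw.
Second Entrant against (Aggressive, Moderate): payoffs 3, 2 → best response Accommodate.
Second Entrant against (Aggressive, Passive): payoffs 8, 2 → best response Accommodate.
Second Entrant against (Moderate, Aggressive): payoffs 20, 10 → best response Accommodate.
Second Entrant against (Moderate, Moderate): payoffs 18, 12 → best response Accommodate.
Second Entrant against (Moderate, Passive): payoffs 5, 17 → best response Withdraw.
Mutual best responses: (Aggressive, Aggressive, Withdraw); (Aggressive, Moderate, Accommodate); (Moderate, Aggressive, Accommodate).

Pure-strategy Nash equilibria: (Aggressive, Aggressive, Withdraw), (Aggressive, Moderate, Accommodate), (Moderate, Aggressive, Accommodate)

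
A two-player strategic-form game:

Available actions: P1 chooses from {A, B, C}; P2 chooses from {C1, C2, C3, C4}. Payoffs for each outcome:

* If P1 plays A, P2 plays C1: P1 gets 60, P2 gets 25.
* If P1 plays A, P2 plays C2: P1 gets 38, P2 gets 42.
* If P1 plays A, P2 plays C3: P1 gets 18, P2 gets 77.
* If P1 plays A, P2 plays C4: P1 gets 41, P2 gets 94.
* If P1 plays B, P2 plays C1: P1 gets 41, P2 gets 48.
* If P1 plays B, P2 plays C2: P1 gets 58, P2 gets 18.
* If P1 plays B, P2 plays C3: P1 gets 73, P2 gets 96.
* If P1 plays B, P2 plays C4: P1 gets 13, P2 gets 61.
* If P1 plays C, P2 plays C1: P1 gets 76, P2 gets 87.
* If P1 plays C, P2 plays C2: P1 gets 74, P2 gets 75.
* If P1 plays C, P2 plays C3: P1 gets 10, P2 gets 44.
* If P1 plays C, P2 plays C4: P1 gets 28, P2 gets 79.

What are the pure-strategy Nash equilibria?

Check each profile: it is a Nash equilibrium iff no player can strictly gain by switching unilaterally.
(A, C1): P1 can switch to C (60 → 76). Not NE.
(A, C2): P1 can switch to B (38 → 58). Not NE.
(A, C3): P1 can switch to B (18 → 73). Not NE.
(A, C4): P1 gets 41, best alternative 28; P2 gets 94, best alternative 77. No profitable deviation — NE.
(B, C1): P1 can switch to A (41 → 60). Not NE.
(B, C2): P1 can switch to C (58 → 74). Not NE.
(B, C3): P1 gets 73, best alternative 18; P2 gets 96, best alternative 61. No profitable deviation — NE.
(B, C4): P1 can switch to A (13 → 41). Not NE.
(C, C1): P1 gets 76, best alternative 60; P2 gets 87, best alternative 79. No profitable deviation — NE.
(The remaining 3 profiles each have a profitable deviation by the same check.)

The pure Nash equilibria are (A, C4); (B, C3); (C, C1).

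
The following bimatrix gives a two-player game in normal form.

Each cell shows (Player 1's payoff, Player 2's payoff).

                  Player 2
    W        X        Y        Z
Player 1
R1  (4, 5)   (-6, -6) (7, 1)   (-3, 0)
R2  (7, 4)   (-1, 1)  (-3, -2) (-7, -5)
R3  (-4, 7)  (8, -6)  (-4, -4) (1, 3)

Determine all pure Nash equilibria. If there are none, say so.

Pure NE: (R2, W)

Mark each player's best response to every combination of opponents' strategies; a profile where every player is best-responding is a pure Nash equilibrium.
Player 1 against W: payoffs 4, 7, -4 → best response R2.
Player 1 against X: payoffs -6, -1, 8 → best response R3.
Player 1 against Y: payoffs 7, -3, -4 → best response R1.
Player 1 against Z: payoffs -3, -7, 1 → best response R3.
Player 2 against R1: payoffs 5, -6, 1, 0 → best response W.
Player 2 against R2: payoffs 4, 1, -2, -5 → best response W.
Player 2 against R3: payoffs 7, -6, -4, 3 → best response W.
Mutual best responses: (R2, W).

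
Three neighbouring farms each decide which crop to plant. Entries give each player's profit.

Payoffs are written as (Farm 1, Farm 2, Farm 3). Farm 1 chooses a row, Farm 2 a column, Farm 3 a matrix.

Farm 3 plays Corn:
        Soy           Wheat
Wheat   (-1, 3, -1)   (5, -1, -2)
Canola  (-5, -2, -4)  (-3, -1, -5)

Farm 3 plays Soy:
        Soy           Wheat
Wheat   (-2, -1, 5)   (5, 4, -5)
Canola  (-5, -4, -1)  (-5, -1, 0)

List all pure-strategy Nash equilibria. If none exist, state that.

This game has no pure Nash equilibrium.

(Wheat, Soy, Corn): Farm 3 can switch to Soy (-1 → 5). Not NE.
(Wheat, Soy, Soy): Farm 2 can switch to Wheat (-1 → 4). Not NE.
(Wheat, Wheat, Corn): Farm 2 can switch to Soy (-1 → 3). Not NE.
(Wheat, Wheat, Soy): Farm 3 can switch to Corn (-5 → -2). Not NE.
(Canola, Soy, Corn): Farm 1 can switch to Wheat (-5 → -1). Not NE.
(Canola, Soy, Soy): Farm 1 can switch to Wheat (-5 → -2). Not NE.
(Canola, Wheat, Corn): Farm 1 can switch to Wheat (-3 → 5). Not NE.
(Canola, Wheat, Soy): Farm 1 can switch to Wheat (-5 → 5). Not NE.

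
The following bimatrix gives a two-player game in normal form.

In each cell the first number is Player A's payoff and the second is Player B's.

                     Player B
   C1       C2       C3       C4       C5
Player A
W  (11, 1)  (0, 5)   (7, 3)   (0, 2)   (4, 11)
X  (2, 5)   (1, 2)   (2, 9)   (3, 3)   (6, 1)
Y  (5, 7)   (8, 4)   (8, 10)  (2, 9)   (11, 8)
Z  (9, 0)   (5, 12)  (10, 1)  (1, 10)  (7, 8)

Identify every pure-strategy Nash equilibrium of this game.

Player A against C1: payoffs 11, 2, 5, 9 → best response W.
Player A against C2: payoffs 0, 1, 8, 5 → best response Y.
Player A against C3: payoffs 7, 2, 8, 10 → best response Z.
Player A against C4: payoffs 0, 3, 2, 1 → best response X.
Player A against C5: payoffs 4, 6, 11, 7 → best response Y.
Player B against W: payoffs 1, 5, 3, 2, 11 → best response C5.
Player B against X: payoffs 5, 2, 9, 3, 1 → best response C3.
Player B against Y: payoffs 7, 4, 10, 9, 8 → best response C3.
Player B against Z: payoffs 0, 12, 1, 10, 8 → best response C2.
No profile is a mutual best response for all players.

There is no pure-strategy Nash equilibrium.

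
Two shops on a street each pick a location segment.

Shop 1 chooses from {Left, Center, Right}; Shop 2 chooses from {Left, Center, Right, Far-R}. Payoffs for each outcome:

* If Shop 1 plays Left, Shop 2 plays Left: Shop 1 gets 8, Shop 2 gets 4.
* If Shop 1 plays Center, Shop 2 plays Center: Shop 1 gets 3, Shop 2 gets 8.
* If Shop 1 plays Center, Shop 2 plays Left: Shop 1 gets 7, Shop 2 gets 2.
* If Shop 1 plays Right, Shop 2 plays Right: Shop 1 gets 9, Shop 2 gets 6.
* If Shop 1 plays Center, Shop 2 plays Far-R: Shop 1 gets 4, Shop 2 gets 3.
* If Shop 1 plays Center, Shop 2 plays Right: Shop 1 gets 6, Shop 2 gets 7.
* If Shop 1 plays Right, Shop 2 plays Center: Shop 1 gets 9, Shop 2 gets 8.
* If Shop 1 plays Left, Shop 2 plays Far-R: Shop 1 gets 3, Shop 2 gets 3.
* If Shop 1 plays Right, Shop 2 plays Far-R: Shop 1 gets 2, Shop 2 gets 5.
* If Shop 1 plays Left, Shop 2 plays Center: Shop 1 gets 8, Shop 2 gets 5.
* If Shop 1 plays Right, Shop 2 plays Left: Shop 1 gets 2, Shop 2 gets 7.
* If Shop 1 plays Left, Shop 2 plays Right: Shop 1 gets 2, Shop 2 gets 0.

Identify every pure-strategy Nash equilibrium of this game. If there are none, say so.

(Right, Center)

(Left, Left): Shop 2 can switch to Center (4 → 5). Not NE.
(Left, Center): Shop 1 can switch to Right (8 → 9). Not NE.
(Left, Right): Shop 1 can switch to Center (2 → 6). Not NE.
(Left, Far-R): Shop 1 can switch to Center (3 → 4). Not NE.
(Center, Left): Shop 1 can switch to Left (7 → 8). Not NE.
(Center, Center): Shop 1 can switch to Left (3 → 8). Not NE.
(Center, Right): Shop 1 can switch to Right (6 → 9). Not NE.
(Center, Far-R): Shop 2 can switch to Center (3 → 8). Not NE.
(Right, Center): Shop 1 gets 9, best alternative 8; Shop 2 gets 8, best alternative 7. No profitable deviation — NE.
(The remaining 3 profiles each have a profitable deviation by the same check.)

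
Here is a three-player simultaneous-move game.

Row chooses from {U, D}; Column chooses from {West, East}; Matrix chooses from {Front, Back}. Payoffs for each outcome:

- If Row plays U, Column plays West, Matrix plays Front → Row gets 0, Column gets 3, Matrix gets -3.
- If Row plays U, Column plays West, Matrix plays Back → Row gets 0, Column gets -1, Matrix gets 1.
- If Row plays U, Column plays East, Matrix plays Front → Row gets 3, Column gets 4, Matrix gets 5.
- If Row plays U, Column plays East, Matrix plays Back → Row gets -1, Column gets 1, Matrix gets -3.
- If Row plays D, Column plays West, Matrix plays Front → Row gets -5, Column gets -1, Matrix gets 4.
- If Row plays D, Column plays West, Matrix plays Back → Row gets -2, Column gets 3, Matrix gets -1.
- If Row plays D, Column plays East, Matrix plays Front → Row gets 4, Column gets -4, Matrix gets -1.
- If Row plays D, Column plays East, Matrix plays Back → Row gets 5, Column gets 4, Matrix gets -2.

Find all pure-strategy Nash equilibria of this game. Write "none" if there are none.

This game has no pure Nash equilibrium.

Row against (West, Front): payoffs 0, -5 → best response U.
Row against (West, Back): payoffs 0, -2 → best response U.
Row against (East, Front): payoffs 3, 4 → best response D.
Row against (East, Back): payoffs -1, 5 → best response D.
Column against (U, Front): payoffs 3, 4 → best response East.
Column against (U, Back): payoffs -1, 1 → best response East.
Column against (D, Front): payoffs -1, -4 → best response West.
Column against (D, Back): payoffs 3, 4 → best response East.
Matrix against (U, West): payoffs -3, 1 → best response Back.
Matrix against (U, East): payoffs 5, -3 → best response Front.
Matrix against (D, West): payoffs 4, -1 → best response Front.
Matrix against (D, East): payoffs -1, -2 → best response Front.
No profile is a mutual best response for all players.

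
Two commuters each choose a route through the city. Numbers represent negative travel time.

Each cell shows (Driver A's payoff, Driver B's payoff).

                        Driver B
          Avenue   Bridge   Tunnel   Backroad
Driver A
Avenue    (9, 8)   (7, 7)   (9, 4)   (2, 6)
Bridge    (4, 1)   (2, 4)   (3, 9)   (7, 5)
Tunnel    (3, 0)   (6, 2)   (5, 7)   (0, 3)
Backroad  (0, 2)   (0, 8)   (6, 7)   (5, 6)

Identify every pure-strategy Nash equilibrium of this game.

(Avenue, Avenue)

(Avenue, Avenue): Driver A gets 9, best alternative 4; Driver B gets 8, best alternative 7. No profitable deviation — NE.
(Avenue, Bridge): Driver B can switch to Avenue (7 → 8). Not NE.
(Avenue, Tunnel): Driver B can switch to Avenue (4 → 8). Not NE.
(Avenue, Backroad): Driver A can switch to Bridge (2 → 7). Not NE.
(Bridge, Avenue): Driver A can switch to Avenue (4 → 9). Not NE.
(Bridge, Bridge): Driver A can switch to Avenue (2 → 7). Not NE.
(Bridge, Tunnel): Driver A can switch to Avenue (3 → 9). Not NE.
(The remaining 9 profiles each have a profitable deviation by the same check.)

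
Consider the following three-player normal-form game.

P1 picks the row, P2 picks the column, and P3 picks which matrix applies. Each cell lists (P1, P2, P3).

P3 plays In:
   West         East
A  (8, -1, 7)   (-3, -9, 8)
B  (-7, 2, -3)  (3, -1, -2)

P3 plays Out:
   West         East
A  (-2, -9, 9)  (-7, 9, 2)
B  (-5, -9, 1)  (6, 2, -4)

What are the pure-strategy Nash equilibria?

(A, West, In): P3 can switch to Out (7 → 9). Not NE.
(A, West, Out): P2 can switch to East (-9 → 9). Not NE.
(A, East, In): P1 can switch to B (-3 → 3). Not NE.
(A, East, Out): P1 can switch to B (-7 → 6). Not NE.
(B, West, In): P1 can switch to A (-7 → 8). Not NE.
(B, West, Out): P1 can switch to A (-5 → -2). Not NE.
(B, East, In): P2 can switch to West (-1 → 2). Not NE.
(B, East, Out): P3 can switch to In (-4 → -2). Not NE.

none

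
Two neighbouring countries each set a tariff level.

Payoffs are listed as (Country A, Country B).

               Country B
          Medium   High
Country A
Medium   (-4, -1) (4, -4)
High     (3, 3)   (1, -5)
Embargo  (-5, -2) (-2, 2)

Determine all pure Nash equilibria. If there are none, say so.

Check each profile: it is a Nash equilibrium iff no player can strictly gain by switching unilaterally.
(Medium, Medium): Country A can switch to High (-4 → 3). Not NE.
(Medium, High): Country B can switch to Medium (-4 → -1). Not NE.
(High, Medium): Country A gets 3, best alternative -4; Country B gets 3, best alternative -5. No profitable deviation — NE.
(High, High): Country A can switch to Medium (1 → 4). Not NE.
(Embargo, Medium): Country A can switch to Medium (-5 → -4). Not NE.
(Embargo, High): Country A can switch to Medium (-2 → 4). Not NE.

(High, Medium)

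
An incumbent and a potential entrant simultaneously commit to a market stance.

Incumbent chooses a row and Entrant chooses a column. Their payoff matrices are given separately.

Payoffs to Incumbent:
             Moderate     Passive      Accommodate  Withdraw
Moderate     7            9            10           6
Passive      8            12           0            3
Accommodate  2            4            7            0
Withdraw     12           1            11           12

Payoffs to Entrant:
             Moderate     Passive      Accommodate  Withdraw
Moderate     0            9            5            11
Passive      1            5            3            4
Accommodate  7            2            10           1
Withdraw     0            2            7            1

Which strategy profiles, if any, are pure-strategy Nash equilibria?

(Passive, Passive) and (Withdraw, Accommodate)

Incumbent against Moderate: payoffs 7, 8, 2, 12 → best response Withdraw.
Incumbent against Passive: payoffs 9, 12, 4, 1 → best response Passive.
Incumbent against Accommodate: payoffs 10, 0, 7, 11 → best response Withdraw.
Incumbent against Withdraw: payoffs 6, 3, 0, 12 → best response Withdraw.
Entrant against Moderate: payoffs 0, 9, 5, 11 → best response Withdraw.
Entrant against Passive: payoffs 1, 5, 3, 4 → best response Passive.
Entrant against Accommodate: payoffs 7, 2, 10, 1 → best response Accommodate.
Entrant against Withdraw: payoffs 0, 2, 7, 1 → best response Accommodate.
Mutual best responses: (Passive, Passive); (Withdraw, Accommodate).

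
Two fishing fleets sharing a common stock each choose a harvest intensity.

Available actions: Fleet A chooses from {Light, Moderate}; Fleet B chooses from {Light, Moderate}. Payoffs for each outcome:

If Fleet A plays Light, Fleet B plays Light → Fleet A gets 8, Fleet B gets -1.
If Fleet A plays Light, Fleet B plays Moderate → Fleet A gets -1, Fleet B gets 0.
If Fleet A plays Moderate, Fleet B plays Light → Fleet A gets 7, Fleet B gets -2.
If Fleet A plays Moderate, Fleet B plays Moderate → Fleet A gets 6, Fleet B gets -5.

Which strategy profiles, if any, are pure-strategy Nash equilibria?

This game has no pure Nash equilibrium.

(Light, Light): Fleet B can switch to Moderate (-1 → 0). Not NE.
(Light, Moderate): Fleet A can switch to Moderate (-1 → 6). Not NE.
(Moderate, Light): Fleet A can switch to Light (7 → 8). Not NE.
(Moderate, Moderate): Fleet B can switch to Light (-5 → -2). Not NE.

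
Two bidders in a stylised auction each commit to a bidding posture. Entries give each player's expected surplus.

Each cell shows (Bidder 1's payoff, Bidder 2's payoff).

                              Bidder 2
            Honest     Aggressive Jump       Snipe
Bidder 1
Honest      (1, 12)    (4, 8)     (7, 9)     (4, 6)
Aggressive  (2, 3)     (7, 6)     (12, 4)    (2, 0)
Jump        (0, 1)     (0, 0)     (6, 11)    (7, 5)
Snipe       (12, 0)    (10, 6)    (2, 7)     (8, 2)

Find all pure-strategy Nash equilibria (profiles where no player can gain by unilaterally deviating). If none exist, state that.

This game has no pure Nash equilibrium.

(Honest, Honest): Bidder 1 can switch to Aggressive (1 → 2). Not NE.
(Honest, Aggressive): Bidder 1 can switch to Aggressive (4 → 7). Not NE.
(Honest, Jump): Bidder 1 can switch to Aggressive (7 → 12). Not NE.
(Honest, Snipe): Bidder 1 can switch to Jump (4 → 7). Not NE.
(Aggressive, Honest): Bidder 1 can switch to Snipe (2 → 12). Not NE.
(Aggressive, Aggressive): Bidder 1 can switch to Snipe (7 → 10). Not NE.
(Aggressive, Jump): Bidder 2 can switch to Aggressive (4 → 6). Not NE.
(Aggressive, Snipe): Bidder 1 can switch to Honest (2 → 4). Not NE.
(The remaining 8 profiles each have a profitable deviation by the same check.)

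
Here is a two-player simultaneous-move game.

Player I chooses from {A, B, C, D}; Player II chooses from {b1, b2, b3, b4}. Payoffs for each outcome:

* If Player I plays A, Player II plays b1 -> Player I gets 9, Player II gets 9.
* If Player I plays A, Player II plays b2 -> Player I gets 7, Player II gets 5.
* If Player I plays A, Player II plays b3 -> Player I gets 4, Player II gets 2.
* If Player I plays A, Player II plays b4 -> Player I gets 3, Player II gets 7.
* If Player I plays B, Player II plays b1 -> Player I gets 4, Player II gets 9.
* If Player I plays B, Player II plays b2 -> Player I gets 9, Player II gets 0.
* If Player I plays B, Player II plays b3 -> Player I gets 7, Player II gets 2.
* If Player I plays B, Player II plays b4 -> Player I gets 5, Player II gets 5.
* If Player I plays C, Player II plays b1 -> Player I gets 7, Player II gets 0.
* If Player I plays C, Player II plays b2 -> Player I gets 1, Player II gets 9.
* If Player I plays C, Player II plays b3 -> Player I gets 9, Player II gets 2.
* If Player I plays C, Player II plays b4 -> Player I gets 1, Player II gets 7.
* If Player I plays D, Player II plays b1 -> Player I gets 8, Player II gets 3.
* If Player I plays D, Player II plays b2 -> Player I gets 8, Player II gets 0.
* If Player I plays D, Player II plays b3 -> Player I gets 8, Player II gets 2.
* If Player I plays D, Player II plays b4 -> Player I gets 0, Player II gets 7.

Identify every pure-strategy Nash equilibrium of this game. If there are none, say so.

Player I against b1: payoffs 9, 4, 7, 8 → best response A.
Player I against b2: payoffs 7, 9, 1, 8 → best response B.
Player I against b3: payoffs 4, 7, 9, 8 → best response C.
Player I against b4: payoffs 3, 5, 1, 0 → best response B.
Player II against A: payoffs 9, 5, 2, 7 → best response b1.
Player II against B: payoffs 9, 0, 2, 5 → best response b1.
Player II against C: payoffs 0, 9, 2, 7 → best response b2.
Player II against D: payoffs 3, 0, 2, 7 → best response b4.
Mutual best responses: (A, b1).

The unique pure-strategy Nash equilibrium is (A, b1).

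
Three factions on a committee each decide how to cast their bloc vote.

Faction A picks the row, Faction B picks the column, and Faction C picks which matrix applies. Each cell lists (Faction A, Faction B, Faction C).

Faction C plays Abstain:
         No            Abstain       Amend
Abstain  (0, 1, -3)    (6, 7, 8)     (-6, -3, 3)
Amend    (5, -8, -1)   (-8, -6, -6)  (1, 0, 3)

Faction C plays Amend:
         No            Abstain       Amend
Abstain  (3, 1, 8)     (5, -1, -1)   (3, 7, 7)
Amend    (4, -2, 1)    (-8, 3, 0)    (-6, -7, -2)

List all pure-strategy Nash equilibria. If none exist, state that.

Faction A against (No, Abstain): payoffs 0, 5 → best response Amend.
Faction A against (No, Amend): payoffs 3, 4 → best response Amend.
Faction A against (Abstain, Abstain): payoffs 6, -8 → best response Abstain.
Faction A against (Abstain, Amend): payoffs 5, -8 → best response Abstain.
Faction A against (Amend, Abstain): payoffs -6, 1 → best response Amend.
Faction A against (Amend, Amend): payoffs 3, -6 → best response Abstain.
Faction B against (Abstain, Abstain): payoffs 1, 7, -3 → best response Abstain.
Faction B against (Abstain, Amend): payoffs 1, -1, 7 → best response Amend.
Faction B against (Amend, Abstain): payoffs -8, -6, 0 → best response Amend.
Faction B against (Amend, Amend): payoffs -2, 3, -7 → best response Abstain.
Faction C against (Abstain, No): payoffs -3, 8 → best response Amend.
Faction C against (Abstain, Abstain): payoffs 8, -1 → best response Abstain.
Faction C against (Abstain, Amend): payoffs 3, 7 → best response Amend.
Faction C against (Amend, No): payoffs -1, 1 → best response Amend.
Faction C against (Amend, Abstain): payoffs -6, 0 → best response Amend.
Faction C against (Amend, Amend): payoffs 3, -2 → best response Abstain.
Mutual best responses: (Abstain, Abstain, Abstain); (Abstain, Amend, Amend); (Amend, Amend, Abstain).

(Abstain, Abstain, Abstain) and (Abstain, Amend, Amend) and (Amend, Amend, Abstain)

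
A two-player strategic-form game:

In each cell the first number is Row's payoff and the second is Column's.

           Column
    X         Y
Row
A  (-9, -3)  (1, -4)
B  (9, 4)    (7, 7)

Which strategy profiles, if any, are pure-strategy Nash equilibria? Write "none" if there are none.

Row against X: payoffs -9, 9 → best response B.
Row against Y: payoffs 1, 7 → best response B.
Column against A: payoffs -3, -4 → best response X.
Column against B: payoffs 4, 7 → best response Y.
Mutual best responses: (B, Y).

The unique pure-strategy Nash equilibrium is (B, Y).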